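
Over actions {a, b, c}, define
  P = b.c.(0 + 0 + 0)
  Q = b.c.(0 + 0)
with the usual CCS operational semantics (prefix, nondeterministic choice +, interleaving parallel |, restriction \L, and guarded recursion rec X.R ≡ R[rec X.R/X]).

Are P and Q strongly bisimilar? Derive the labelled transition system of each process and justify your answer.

P's transition system — 3 states:
  u0 = b.c.(0 + 0 + 0) has moves =b=> u1
  u1 = c.(0 + 0 + 0) has moves =c=> u2
  u2 = 0 + 0 + 0 has moves ·
Q's transition system — 3 states:
  v0 = b.c.(0 + 0) has moves =b=> v1
  v1 = c.(0 + 0) has moves =c=> v2
  v2 = 0 + 0 has moves ·
Coarsest stable partition (strong bisimilarity classes):
  B0 = {u0, v0}
  B1 = {u1, v1}
  B2 = {u2, v2}
u0 ∈ B0, v0 ∈ B0 → same block

YES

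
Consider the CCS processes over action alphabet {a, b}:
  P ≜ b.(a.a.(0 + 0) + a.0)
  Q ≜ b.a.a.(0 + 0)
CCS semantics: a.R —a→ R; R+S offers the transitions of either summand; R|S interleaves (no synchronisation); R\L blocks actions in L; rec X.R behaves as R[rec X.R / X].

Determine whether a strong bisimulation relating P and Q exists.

LTS(P): 5 reachable states
  p0 = b.(a.a.(0 + 0) + a.0) | --b--▸ p1
  p1 = a.a.(0 + 0) + a.0 | --a--▸ p2, --a--▸ p3
  p2 = 0 | (no moves)
  p3 = a.(0 + 0) | --a--▸ p4
  p4 = 0 + 0 | (no moves)
LTS(Q): 4 reachable states
  q0 = b.a.a.(0 + 0) | --b--▸ q1
  q1 = a.a.(0 + 0) | --a--▸ q2
  q2 = a.(0 + 0) | --a--▸ q3
  q3 = 0 + 0 | (no moves)
Bisimilarity quotient blocks:
  B0 = {p0}
  B1 = {p1}
  B2 = {p2, p4, q3}
  B3 = {p3, q2}
  B4 = {q0}
  B5 = {q1}
p0 ∈ B0, q0 ∈ B4 → different blocks

P ≁ Q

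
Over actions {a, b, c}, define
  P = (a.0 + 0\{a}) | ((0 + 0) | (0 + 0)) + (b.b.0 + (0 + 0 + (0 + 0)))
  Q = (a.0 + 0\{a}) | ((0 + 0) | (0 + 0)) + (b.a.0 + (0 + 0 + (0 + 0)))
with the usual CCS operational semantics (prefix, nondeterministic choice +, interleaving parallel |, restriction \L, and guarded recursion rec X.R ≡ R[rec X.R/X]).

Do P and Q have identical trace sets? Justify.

LTS(P): 4 reachable states
  u0 = (a.0 + 0\{a}) | ((0 + 0) | (0 + 0)) + (b.b.0 + (0 + 0 + (0 + 0))) → ··a··> u1, ··b··> u2
  u1 = 0 | ((0 + 0) | (0 + 0)) → (no moves)
  u2 = b.0 → ··b··> u3
  u3 = 0 → (no moves)
LTS(Q): 4 reachable states
  v0 = (a.0 + 0\{a}) | ((0 + 0) | (0 + 0)) + (b.a.0 + (0 + 0 + (0 + 0))) → ··a··> v1, ··b··> v2
  v1 = 0 | ((0 + 0) | (0 + 0)) → (no moves)
  v2 = a.0 → ··a··> v3
  v3 = 0 → (no moves)
Trace ⟨bb⟩ through P, begin at {u0}:
  after b @ step 1: {u2}
  after b @ step 2: {u3}
  P completes σ.
Trace ⟨bb⟩ through Q, begin at {v0}:
  after b @ step 1: {v2}
  after b @ step 2: ∅ (Q stuck)

traces(P) ≠ traces(Q) — witness ⟨bb⟩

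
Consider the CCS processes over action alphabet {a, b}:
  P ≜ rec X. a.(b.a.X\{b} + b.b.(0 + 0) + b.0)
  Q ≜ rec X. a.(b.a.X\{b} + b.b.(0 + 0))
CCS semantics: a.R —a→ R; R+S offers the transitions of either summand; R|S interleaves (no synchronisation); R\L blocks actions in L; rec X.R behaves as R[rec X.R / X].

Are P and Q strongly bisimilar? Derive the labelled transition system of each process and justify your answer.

P ≁ Q

Reachable graph of P (8 states):
  u0 = rec X. a.(b.a.X\{b} + b.b.(0 + 0) + b.0) :: —a→ u1
  u1 = b.a.(rec X. a.(b.a.X\{b} + b.b.(0 + 0) + b.0))\{b} + b.b.(0 + 0) + b.0 :: —b→ u2, —b→ u3, —b→ u4
  u2 = 0 :: deadlocked
  u3 = a.(rec X. a.(b.a.X\{b} + b.b.(0 + 0) + b.0))\{b} :: —a→ u5
  u4 = b.(0 + 0) :: —b→ u6
  u5 = (rec X. a.(b.a.X\{b} + b.b.(0 + 0) + b.0))\{b} :: —a→ u7
  u6 = 0 + 0 :: deadlocked
  u7 = (b.a.(rec X. a.(b.a.X\{b} + b.b.(0 + 0) + b.0))\{b} + b.b.(0 + 0) + b.0)\{b} :: deadlocked
Reachable graph of Q (7 states):
  v0 = rec X. a.(b.a.X\{b} + b.b.(0 + 0)) :: —a→ v1
  v1 = b.a.(rec X. a.(b.a.X\{b} + b.b.(0 + 0)))\{b} + b.b.(0 + 0) :: —b→ v2, —b→ v3
  v2 = a.(rec X. a.(b.a.X\{b} + b.b.(0 + 0)))\{b} :: —a→ v4
  v3 = b.(0 + 0) :: —b→ v5
  v4 = (rec X. a.(b.a.X\{b} + b.b.(0 + 0)))\{b} :: —a→ v6
  v5 = 0 + 0 :: deadlocked
  v6 = (b.a.(rec X. a.(b.a.X\{b} + b.b.(0 + 0)))\{b} + b.b.(0 + 0))\{b} :: deadlocked
Coarsest stable partition (strong bisimilarity classes):
  B0 = {u0}
  B1 = {u1}
  B2 = {u3, v2}
  B3 = {u5, v4}
  B4 = {u2, u6, u7, v5, v6}
  B5 = {u4, v3}
  B6 = {v0}
  B7 = {v1}
u0 ∈ B0, v0 ∈ B6 → different blocks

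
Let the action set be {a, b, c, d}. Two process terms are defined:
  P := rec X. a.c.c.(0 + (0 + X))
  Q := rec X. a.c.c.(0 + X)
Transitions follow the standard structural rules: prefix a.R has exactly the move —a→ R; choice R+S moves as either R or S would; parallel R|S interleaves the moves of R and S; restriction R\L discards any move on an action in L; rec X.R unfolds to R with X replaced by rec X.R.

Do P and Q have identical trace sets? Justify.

P's transition system — 4 states:
  u0 = rec X. a.c.c.(0 + (0 + X)) has moves —a→ u1
  u1 = c.c.(0 + (0 + (rec X. a.c.c.(0 + (0 + X))))) has moves —c→ u2
  u2 = c.(0 + (0 + (rec X. a.c.c.(0 + (0 + X))))) has moves —c→ u3
  u3 = 0 + (0 + (rec X. a.c.c.(0 + (0 + X)))) has moves —a→ u1
Q's transition system — 4 states:
  v0 = rec X. a.c.c.(0 + X) has moves —a→ v1
  v1 = c.c.(0 + (rec X. a.c.c.(0 + X))) has moves —c→ v2
  v2 = c.(0 + (rec X. a.c.c.(0 + X))) has moves —c→ v3
  v3 = 0 + (rec X. a.c.c.(0 + X)) has moves —a→ v1
Partition-refinement fixed point:
  B0 = {u0, u3, v0, v3}
  B1 = {u1, v1}
  B2 = {u2, v2}
u0 ∈ B0, v0 ∈ B0 → same block
Bisimilar ⇒ trace-equivalent.

trace-equivalent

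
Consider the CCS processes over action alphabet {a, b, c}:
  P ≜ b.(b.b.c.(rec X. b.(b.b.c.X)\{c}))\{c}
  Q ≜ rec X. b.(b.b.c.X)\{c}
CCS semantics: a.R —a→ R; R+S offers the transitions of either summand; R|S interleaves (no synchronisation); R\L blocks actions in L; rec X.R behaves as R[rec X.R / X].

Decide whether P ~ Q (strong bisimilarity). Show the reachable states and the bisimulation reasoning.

P ~ Q

P's transition system — 4 states:
  u0 = b.(b.b.c.(rec X. b.(b.b.c.X)\{c}))\{c} ⊢ =b=> u1
  u1 = (b.b.c.(rec X. b.(b.b.c.X)\{c}))\{c} ⊢ =b=> u2
  u2 = (b.c.(rec X. b.(b.b.c.X)\{c}))\{c} ⊢ =b=> u3
  u3 = (c.(rec X. b.(b.b.c.X)\{c}))\{c} ⊢ (no moves)
Q's transition system — 4 states:
  v0 = rec X. b.(b.b.c.X)\{c} ⊢ =b=> v1
  v1 = (b.b.c.(rec X. b.(b.b.c.X)\{c}))\{c} ⊢ =b=> v2
  v2 = (b.c.(rec X. b.(b.b.c.X)\{c}))\{c} ⊢ =b=> v3
  v3 = (c.(rec X. b.(b.b.c.X)\{c}))\{c} ⊢ (no moves)
Partition-refinement fixed point:
  B0 = {u0, v0}
  B1 = {u1, v1}
  B2 = {u2, v2}
  B3 = {u3, v3}
u0 ∈ B0, v0 ∈ B0 → same block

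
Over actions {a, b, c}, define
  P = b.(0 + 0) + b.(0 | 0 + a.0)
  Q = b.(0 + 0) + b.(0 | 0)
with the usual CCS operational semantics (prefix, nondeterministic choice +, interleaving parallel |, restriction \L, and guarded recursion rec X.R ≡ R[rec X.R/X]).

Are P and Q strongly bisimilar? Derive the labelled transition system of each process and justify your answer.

P ≁ Q

P's transition system — 4 states:
  m0 = b.(0 + 0) + b.(0 | 0 + a.0) | ··b··> m1, ··b··> m2
  m1 = 0 + 0 | (no moves)
  m2 = 0 | 0 + a.0 | ··a··> m3
  m3 = 0 | (no moves)
Q's transition system — 3 states:
  n0 = b.(0 + 0) + b.(0 | 0) | ··b··> n1, ··b··> n2
  n1 = 0 + 0 | (no moves)
  n2 = 0 | 0 | (no moves)
Coarsest stable partition (strong bisimilarity classes):
  B0 = {m0}
  B1 = {m2}
  B2 = {m1, m3, n1, n2}
  B3 = {n0}
m0 ∈ B0, n0 ∈ B3 → different blocks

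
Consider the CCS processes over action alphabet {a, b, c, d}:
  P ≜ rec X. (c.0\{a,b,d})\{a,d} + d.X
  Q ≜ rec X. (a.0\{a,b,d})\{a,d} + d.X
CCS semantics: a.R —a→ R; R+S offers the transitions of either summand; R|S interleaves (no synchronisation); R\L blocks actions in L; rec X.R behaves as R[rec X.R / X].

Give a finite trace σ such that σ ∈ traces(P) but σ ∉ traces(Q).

c

Reachable graph of P (2 states):
  s0 = rec X. (c.0\{a,b,d})\{a,d} + d.X has moves --c--▸ s1, --d--▸ s0
  s1 = 0\{a,b,d}\{a,d} has moves deadlocked
Reachable graph of Q (1 states):
  t0 = rec X. (a.0\{a,b,d})\{a,d} + d.X has moves --d--▸ t0
Trace ⟨c⟩ through P, begin at {s0}:
  after c @ step 1: {s1}
  — P admits the full trace.
Trace ⟨c⟩ through Q, begin at {t0}:
  after c @ step 1: ∅ (Q stuck)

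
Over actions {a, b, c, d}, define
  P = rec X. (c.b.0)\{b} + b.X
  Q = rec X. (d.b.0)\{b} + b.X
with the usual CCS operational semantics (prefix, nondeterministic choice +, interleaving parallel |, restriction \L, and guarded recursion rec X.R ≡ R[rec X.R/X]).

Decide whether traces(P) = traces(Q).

NO — witness ⟨c⟩

P's transition system — 2 states:
  u0 = rec X. (c.b.0)\{b} + b.X → —b→ u0, —c→ u1
  u1 = (b.0)\{b} → ·
Q's transition system — 2 states:
  v0 = rec X. (d.b.0)\{b} + b.X → —b→ v0, —d→ v1
  v1 = (b.0)\{b} → ·
Executing c from P (initial set {u0}):
  [1] c ⇒ {u1}
  P completes σ.
Executing c from Q (initial set {v0}):
  [1] c ⇒ ∅ (Q stuck)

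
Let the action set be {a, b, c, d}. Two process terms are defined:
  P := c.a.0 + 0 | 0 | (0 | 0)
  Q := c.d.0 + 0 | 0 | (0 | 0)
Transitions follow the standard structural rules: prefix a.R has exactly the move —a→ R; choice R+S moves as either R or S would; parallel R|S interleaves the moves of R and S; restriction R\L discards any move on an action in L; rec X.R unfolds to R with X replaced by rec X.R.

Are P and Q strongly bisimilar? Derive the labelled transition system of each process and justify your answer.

Reachable graph of P (3 states):
  p0 = c.a.0 + 0 | 0 | (0 | 0) :: =c=> p1
  p1 = a.0 :: =a=> p2
  p2 = 0 :: deadlocked
Reachable graph of Q (3 states):
  q0 = c.d.0 + 0 | 0 | (0 | 0) :: =c=> q1
  q1 = d.0 :: =d=> q2
  q2 = 0 :: deadlocked
Coarsest stable partition (strong bisimilarity classes):
  B0 = {p0}
  B1 = {p1}
  B2 = {p2, q2}
  B3 = {q0}
  B4 = {q1}
p0 ∈ B0, q0 ∈ B3 → different blocks

not bisimilar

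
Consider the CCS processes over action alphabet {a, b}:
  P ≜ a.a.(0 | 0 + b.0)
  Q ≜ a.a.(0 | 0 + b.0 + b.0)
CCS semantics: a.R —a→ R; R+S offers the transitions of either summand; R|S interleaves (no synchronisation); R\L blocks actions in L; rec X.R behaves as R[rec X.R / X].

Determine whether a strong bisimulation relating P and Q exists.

P ~ Q

LTS(P): 4 reachable states
  p0 = a.a.(0 | 0 + b.0) :: —a→ p1
  p1 = a.(0 | 0 + b.0) :: —a→ p2
  p2 = 0 | 0 + b.0 :: —b→ p3
  p3 = 0 :: ∅
LTS(Q): 4 reachable states
  q0 = a.a.(0 | 0 + b.0 + b.0) :: —a→ q1
  q1 = a.(0 | 0 + b.0 + b.0) :: —a→ q2
  q2 = 0 | 0 + b.0 + b.0 :: —b→ q3
  q3 = 0 :: ∅
Bisimilarity quotient blocks:
  B0 = {p0, q0}
  B1 = {p1, q1}
  B2 = {p2, q2}
  B3 = {p3, q3}
p0 ∈ B0, q0 ∈ B0 → same block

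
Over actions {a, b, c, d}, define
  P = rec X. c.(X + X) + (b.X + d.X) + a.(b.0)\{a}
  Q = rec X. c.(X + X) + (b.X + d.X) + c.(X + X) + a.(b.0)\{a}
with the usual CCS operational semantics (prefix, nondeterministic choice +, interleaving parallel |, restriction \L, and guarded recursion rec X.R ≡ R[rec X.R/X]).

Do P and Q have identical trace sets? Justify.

LTS(P): 4 reachable states
  u0 = rec X. c.(X + X) + (b.X + d.X) + a.(b.0)\{a} → -a-> u1, -b-> u0, -c-> u2, -d-> u0
  u1 = (b.0)\{a} → -b-> u3
  u2 = (rec X. c.(X + X) + (b.X + d.X) + a.(b.0)\{a}) + (rec X. c.(X + X) + (b.X + d.X) + a.(b.0)\{a}) → -a-> u1, -b-> u0, -c-> u2, -d-> u0
  u3 = 0\{a} → ∅
LTS(Q): 4 reachable states
  v0 = rec X. c.(X + X) + (b.X + d.X) + c.(X + X) + a.(b.0)\{a} → -a-> v1, -b-> v0, -c-> v2, -d-> v0
  v1 = (b.0)\{a} → -b-> v3
  v2 = (rec X. c.(X + X) + (b.X + d.X) + c.(X + X) + a.(b.0)\{a}) + (rec X. c.(X + X) + (b.X + d.X) + c.(X + X) + a.(b.0)\{a}) → -a-> v1, -b-> v0, -c-> v2, -d-> v0
  v3 = 0\{a} → ∅
Coarsest stable partition (strong bisimilarity classes):
  B0 = {u0, u2, v0, v2}
  B1 = {u1, v1}
  B2 = {u3, v3}
u0 ∈ B0, v0 ∈ B0 → same block
Bisimilar ⇒ trace-equivalent.

YES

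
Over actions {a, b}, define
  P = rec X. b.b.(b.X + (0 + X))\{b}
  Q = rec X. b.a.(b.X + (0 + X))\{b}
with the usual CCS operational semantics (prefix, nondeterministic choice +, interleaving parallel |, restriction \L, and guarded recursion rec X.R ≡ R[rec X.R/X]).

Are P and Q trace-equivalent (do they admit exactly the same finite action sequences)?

trace-distinct — witness ⟨bb⟩

Reachable graph of P (3 states):
  m0 = rec X. b.b.(b.X + (0 + X))\{b} → --b--▸ m1
  m1 = b.(b.(rec X. b.b.(b.X + (0 + X))\{b}) + (0 + (rec X. b.b.(b.X + (0 + X))\{b})))\{b} → --b--▸ m2
  m2 = (b.(rec X. b.b.(b.X + (0 + X))\{b}) + (0 + (rec X. b.b.(b.X + (0 + X))\{b})))\{b} → ∅
Reachable graph of Q (3 states):
  n0 = rec X. b.a.(b.X + (0 + X))\{b} → --b--▸ n1
  n1 = a.(b.(rec X. b.a.(b.X + (0 + X))\{b}) + (0 + (rec X. b.a.(b.X + (0 + X))\{b})))\{b} → --a--▸ n2
  n2 = (b.(rec X. b.a.(b.X + (0 + X))\{b}) + (0 + (rec X. b.a.(b.X + (0 + X))\{b})))\{b} → ∅
Executing bb from P (initial set {m0}):
  [1] b ⇒ {m1}
  [2] b ⇒ {m2}
  P completes σ.
Executing bb from Q (initial set {n0}):
  [1] b ⇒ {n1}
  [2] b ⇒ ∅  — Q cannot continue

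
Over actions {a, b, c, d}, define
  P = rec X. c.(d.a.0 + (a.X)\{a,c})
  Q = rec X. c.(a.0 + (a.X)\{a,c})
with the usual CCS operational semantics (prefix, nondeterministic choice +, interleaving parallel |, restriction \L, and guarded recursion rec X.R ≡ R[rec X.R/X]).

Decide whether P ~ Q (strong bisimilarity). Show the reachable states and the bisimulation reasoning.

not bisimilar

LTS(P): 4 reachable states
  s0 = rec X. c.(d.a.0 + (a.X)\{a,c}) | =c=> s1
  s1 = d.a.0 + (a.(rec X. c.(d.a.0 + (a.X)\{a,c})))\{a,c} | =d=> s2
  s2 = a.0 | =a=> s3
  s3 = 0 | deadlocked
LTS(Q): 3 reachable states
  t0 = rec X. c.(a.0 + (a.X)\{a,c}) | =c=> t1
  t1 = a.0 + (a.(rec X. c.(a.0 + (a.X)\{a,c})))\{a,c} | =a=> t2
  t2 = 0 | deadlocked
Partition-refinement fixed point:
  B0 = {s0}
  B1 = {s1}
  B2 = {s2, t1}
  B3 = {s3, t2}
  B4 = {t0}
s0 ∈ B0, t0 ∈ B4 → different blocks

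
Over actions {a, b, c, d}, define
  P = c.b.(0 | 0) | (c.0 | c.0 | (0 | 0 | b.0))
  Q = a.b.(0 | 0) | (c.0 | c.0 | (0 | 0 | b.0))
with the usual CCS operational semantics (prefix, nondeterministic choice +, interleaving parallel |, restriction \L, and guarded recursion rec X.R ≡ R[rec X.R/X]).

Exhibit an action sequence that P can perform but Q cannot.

bcb

LTS(P): 24 reachable states
  s0 = c.b.(0 | 0) | (c.0 | c.0 | (0 | 0 | b.0)) | ··b··> s1, ··c··> s2, ··c··> s3, ··c··> s4
  s1 = c.b.(0 | 0) | (c.0 | c.0 | (0 | 0 | 0)) | ··c··> s5, ··c··> s6, ··c··> s7
  s2 = b.(0 | 0) | (c.0 | c.0 | (0 | 0 | b.0)) | ··b··> s5, ··b··> s8, ··c··> s10, ··c··> s9
  s3 = c.b.(0 | 0) | (0 | c.0 | (0 | 0 | b.0)) | ··b··> s6, ··c··> s11, ··c··> s9
  s4 = c.b.(0 | 0) | (c.0 | 0 | (0 | 0 | b.0)) | ··b··> s7, ··c··> s10, ··c··> s11
  s5 = b.(0 | 0) | (c.0 | c.0 | (0 | 0 | 0)) | ··b··> s12, ··c··> s13, ··c··> s14
  s6 = c.b.(0 | 0) | (0 | c.0 | (0 | 0 | 0)) | ··c··> s13, ··c··> s15
  s7 = c.b.(0 | 0) | (c.0 | 0 | (0 | 0 | 0)) | ··c··> s14, ··c··> s15
  s8 = 0 | 0 | (c.0 | c.0 | (0 | 0 | b.0)) | ··b··> s12, ··c··> s16, ··c··> s17
  s9 = b.(0 | 0) | (0 | c.0 | (0 | 0 | b.0)) | ··b··> s13, ··b··> s16, ··c··> s18
  s10 = b.(0 | 0) | (c.0 | 0 | (0 | 0 | b.0)) | ··b··> s14, ··b··> s17, ··c··> s18
  s11 = c.b.(0 | 0) | (0 | 0 | (0 | 0 | b.0)) | ··b··> s15, ··c··> s18
  s12 = 0 | 0 | (c.0 | c.0 | (0 | 0 | 0)) | ··c··> s19, ··c··> s20
  s13 = b.(0 | 0) | (0 | c.0 | (0 | 0 | 0)) | ··b··> s19, ··c··> s21
  s14 = b.(0 | 0) | (c.0 | 0 | (0 | 0 | 0)) | ··b··> s20, ··c··> s21
  s15 = c.b.(0 | 0) | (0 | 0 | (0 | 0 | 0)) | ··c··> s21
  s16 = 0 | 0 | (0 | c.0 | (0 | 0 | b.0)) | ··b··> s19, ··c··> s22
  s17 = 0 | 0 | (c.0 | 0 | (0 | 0 | b.0)) | ··b··> s20, ··c··> s22
  s18 = b.(0 | 0) | (0 | 0 | (0 | 0 | b.0)) | ··b··> s21, ··b··> s22
  s19 = 0 | 0 | (0 | c.0 | (0 | 0 | 0)) | ··c··> s23
  s20 = 0 | 0 | (c.0 | 0 | (0 | 0 | 0)) | ··c··> s23
  s21 = b.(0 | 0) | (0 | 0 | (0 | 0 | 0)) | ··b··> s23
  s22 = 0 | 0 | (0 | 0 | (0 | 0 | b.0)) | ··b··> s23
  s23 = 0 | 0 | (0 | 0 | (0 | 0 | 0)) | deadlocked
LTS(Q): 24 reachable states
  t0 = a.b.(0 | 0) | (c.0 | c.0 | (0 | 0 | b.0)) | ··a··> t1, ··b··> t2, ··c··> t3, ··c··> t4
  t1 = b.(0 | 0) | (c.0 | c.0 | (0 | 0 | b.0)) | ··b··> t5, ··b··> t6, ··c··> t7, ··c··> t8
  t2 = a.b.(0 | 0) | (c.0 | c.0 | (0 | 0 | 0)) | ··a··> t6, ··c··> t10, ··c··> t9
  t3 = a.b.(0 | 0) | (0 | c.0 | (0 | 0 | b.0)) | ··a··> t7, ··b··> t9, ··c··> t11
  t4 = a.b.(0 | 0) | (c.0 | 0 | (0 | 0 | b.0)) | ··a··> t8, ··b··> t10, ··c··> t11
  t5 = 0 | 0 | (c.0 | c.0 | (0 | 0 | b.0)) | ··b··> t12, ··c··> t13, ··c··> t14
  t6 = b.(0 | 0) | (c.0 | c.0 | (0 | 0 | 0)) | ··b··> t12, ··c··> t15, ··c··> t16
  t7 = b.(0 | 0) | (0 | c.0 | (0 | 0 | b.0)) | ··b··> t13, ··b··> t15, ··c··> t17
  t8 = b.(0 | 0) | (c.0 | 0 | (0 | 0 | b.0)) | ··b··> t14, ··b··> t16, ··c··> t17
  t9 = a.b.(0 | 0) | (0 | c.0 | (0 | 0 | 0)) | ··a··> t15, ··c··> t18
  t10 = a.b.(0 | 0) | (c.0 | 0 | (0 | 0 | 0)) | ··a··> t16, ··c··> t18
  t11 = a.b.(0 | 0) | (0 | 0 | (0 | 0 | b.0)) | ··a··> t17, ··b··> t18
  t12 = 0 | 0 | (c.0 | c.0 | (0 | 0 | 0)) | ··c··> t19, ··c··> t20
  t13 = 0 | 0 | (0 | c.0 | (0 | 0 | b.0)) | ··b··> t19, ··c··> t21
  t14 = 0 | 0 | (c.0 | 0 | (0 | 0 | b.0)) | ··b··> t20, ··c··> t21
  t15 = b.(0 | 0) | (0 | c.0 | (0 | 0 | 0)) | ··b··> t19, ··c··> t22
  t16 = b.(0 | 0) | (c.0 | 0 | (0 | 0 | 0)) | ··b··> t20, ··c··> t22
  t17 = b.(0 | 0) | (0 | 0 | (0 | 0 | b.0)) | ··b··> t21, ··b··> t22
  t18 = a.b.(0 | 0) | (0 | 0 | (0 | 0 | 0)) | ··a··> t22
  t19 = 0 | 0 | (0 | c.0 | (0 | 0 | 0)) | ··c··> t23
  t20 = 0 | 0 | (c.0 | 0 | (0 | 0 | 0)) | ··c··> t23
  t21 = 0 | 0 | (0 | 0 | (0 | 0 | b.0)) | ··b··> t23
  t22 = b.(0 | 0) | (0 | 0 | (0 | 0 | 0)) | ··b··> t23
  t23 = 0 | 0 | (0 | 0 | (0 | 0 | 0)) | deadlocked
Executing bcb from P (initial set {s0}):
  [1] b ⇒ {s1}
  [2] c ⇒ {s5, s6, s7}
  [3] b ⇒ {s12}
  P completes σ.
Executing bcb from Q (initial set {t0}):
  [1] b ⇒ {t2}
  [2] c ⇒ {t10, t9}
  [3] b ⇒ no successor for Q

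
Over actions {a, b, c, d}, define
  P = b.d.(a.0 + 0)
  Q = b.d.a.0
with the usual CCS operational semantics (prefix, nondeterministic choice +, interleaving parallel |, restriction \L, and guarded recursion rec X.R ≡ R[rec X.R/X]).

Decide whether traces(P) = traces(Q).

traces(P) = traces(Q)

P's transition system — 4 states:
  s0 = b.d.(a.0 + 0) → -b-> s1
  s1 = d.(a.0 + 0) → -d-> s2
  s2 = a.0 + 0 → -a-> s3
  s3 = 0 → (no moves)
Q's transition system — 4 states:
  t0 = b.d.a.0 → -b-> t1
  t1 = d.a.0 → -d-> t2
  t2 = a.0 → -a-> t3
  t3 = 0 → (no moves)
Coarsest stable partition (strong bisimilarity classes):
  B0 = {s0, t0}
  B1 = {s1, t1}
  B2 = {s2, t2}
  B3 = {s3, t3}
s0 ∈ B0, t0 ∈ B0 → same block
Bisimilar ⇒ trace-equivalent.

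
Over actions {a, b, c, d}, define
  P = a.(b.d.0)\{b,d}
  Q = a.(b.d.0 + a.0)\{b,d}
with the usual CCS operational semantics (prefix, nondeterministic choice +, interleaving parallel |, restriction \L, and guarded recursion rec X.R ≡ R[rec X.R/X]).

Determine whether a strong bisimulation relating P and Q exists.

Reachable graph of P (2 states):
  u0 = a.(b.d.0)\{b,d} | -a-> u1
  u1 = (b.d.0)\{b,d} | stopped
Reachable graph of Q (3 states):
  v0 = a.(b.d.0 + a.0)\{b,d} | -a-> v1
  v1 = (b.d.0 + a.0)\{b,d} | -a-> v2
  v2 = 0\{b,d} | stopped
Partition-refinement fixed point:
  B0 = {u0, v1}
  B1 = {u1, v2}
  B2 = {v0}
u0 ∈ B0, v0 ∈ B2 → different blocks

NO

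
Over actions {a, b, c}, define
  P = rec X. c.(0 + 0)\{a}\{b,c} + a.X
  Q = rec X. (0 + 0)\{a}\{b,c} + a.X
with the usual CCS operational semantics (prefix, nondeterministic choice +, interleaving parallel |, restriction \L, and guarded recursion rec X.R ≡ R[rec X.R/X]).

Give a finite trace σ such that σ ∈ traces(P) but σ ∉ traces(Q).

c

P's transition system — 2 states:
  s0 = rec X. c.(0 + 0)\{a}\{b,c} + a.X | —a→ s0, —c→ s1
  s1 = (0 + 0)\{a}\{b,c} | ∅
Q's transition system — 1 states:
  t0 = rec X. (0 + 0)\{a}\{b,c} + a.X | —a→ t0
Run σ = ⟨c⟩ on P: start {s0}
  after c @ step 1: {s1}
  — P admits the full trace.
Run σ = ⟨c⟩ on Q: start {t0}
  after c @ step 1: no successor for Q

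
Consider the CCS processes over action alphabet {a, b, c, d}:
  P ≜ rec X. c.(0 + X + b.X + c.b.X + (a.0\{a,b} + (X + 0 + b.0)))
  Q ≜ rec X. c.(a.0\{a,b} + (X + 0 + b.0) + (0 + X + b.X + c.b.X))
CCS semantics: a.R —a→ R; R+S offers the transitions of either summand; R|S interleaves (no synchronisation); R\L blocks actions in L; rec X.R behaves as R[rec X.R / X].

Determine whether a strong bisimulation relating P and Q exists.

Reachable graph of P (5 states):
  u0 = rec X. c.(0 + X + b.X + c.b.X + (a.0\{a,b} + (X + 0 + b.0))) | -c-> u1
  u1 = 0 + (rec X. c.(0 + X + b.X + c.b.X + (a.0\{a,b} + (X + 0 + b.0)))) + b.(rec X. c.(0 + X + b.X + c.b.X + (a.0\{a,b} + (X + 0 + b.0)))) + c.b.(rec X. c.(0 + X + b.X + c.b.X + (a.0\{a,b} + (X + 0 + b.0)))) + (a.0\{a,b} + ((rec X. c.(0 + X + b.X + c.b.X + (a.0\{a,b} + (X + 0 + b.0)))) + 0 + b.0)) | -a-> u2, -b-> u0, -b-> u3, -c-> u1, -c-> u4
  u2 = 0\{a,b} | deadlocked
  u3 = 0 | deadlocked
  u4 = b.(rec X. c.(0 + X + b.X + c.b.X + (a.0\{a,b} + (X + 0 + b.0)))) | -b-> u0
Reachable graph of Q (5 states):
  v0 = rec X. c.(a.0\{a,b} + (X + 0 + b.0) + (0 + X + b.X + c.b.X)) | -c-> v1
  v1 = a.0\{a,b} + ((rec X. c.(a.0\{a,b} + (X + 0 + b.0) + (0 + X + b.X + c.b.X))) + 0 + b.0) + (0 + (rec X. c.(a.0\{a,b} + (X + 0 + b.0) + (0 + X + b.X + c.b.X))) + b.(rec X. c.(a.0\{a,b} + (X + 0 + b.0) + (0 + X + b.X + c.b.X))) + c.b.(rec X. c.(a.0\{a,b} + (X + 0 + b.0) + (0 + X + b.X + c.b.X)))) | -a-> v2, -b-> v0, -b-> v3, -c-> v1, -c-> v4
  v2 = 0\{a,b} | deadlocked
  v3 = 0 | deadlocked
  v4 = b.(rec X. c.(a.0\{a,b} + (X + 0 + b.0) + (0 + X + b.X + c.b.X))) | -b-> v0
Coarsest stable partition (strong bisimilarity classes):
  B0 = {u0, v0}
  B1 = {u1, v1}
  B2 = {u4, v4}
  B3 = {u2, u3, v2, v3}
u0 ∈ B0, v0 ∈ B0 → same block

bisimilar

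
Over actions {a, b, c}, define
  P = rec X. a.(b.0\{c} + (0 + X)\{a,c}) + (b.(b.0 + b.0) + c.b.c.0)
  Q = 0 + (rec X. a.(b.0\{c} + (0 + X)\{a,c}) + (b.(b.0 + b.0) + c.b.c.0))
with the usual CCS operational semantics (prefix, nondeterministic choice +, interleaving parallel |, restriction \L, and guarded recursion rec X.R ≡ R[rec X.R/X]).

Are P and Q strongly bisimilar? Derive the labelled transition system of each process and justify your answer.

LTS(P): 9 reachable states
  m0 = rec X. a.(b.0\{c} + (0 + X)\{a,c}) + (b.(b.0 + b.0) + c.b.c.0) | =a=> m1, =b=> m2, =c=> m3
  m1 = b.0\{c} + (0 + (rec X. a.(b.0\{c} + (0 + X)\{a,c}) + (b.(b.0 + b.0) + c.b.c.0)))\{a,c} | =b=> m4, =b=> m5
  m2 = b.0 + b.0 | =b=> m6
  m3 = b.c.0 | =b=> m7
  m4 = (b.0 + b.0)\{a,c} | =b=> m8
  m5 = 0\{c} | ·
  m6 = 0 | ·
  m7 = c.0 | =c=> m6
  m8 = 0\{a,c} | ·
LTS(Q): 9 reachable states
  n0 = 0 + (rec X. a.(b.0\{c} + (0 + X)\{a,c}) + (b.(b.0 + b.0) + c.b.c.0)) | =a=> n1, =b=> n2, =c=> n3
  n1 = b.0\{c} + (0 + (rec X. a.(b.0\{c} + (0 + X)\{a,c}) + (b.(b.0 + b.0) + c.b.c.0)))\{a,c} | =b=> n4, =b=> n5
  n2 = b.0 + b.0 | =b=> n6
  n3 = b.c.0 | =b=> n7
  n4 = (b.0 + b.0)\{a,c} | =b=> n8
  n5 = 0\{c} | ·
  n6 = 0 | ·
  n7 = c.0 | =c=> n6
  n8 = 0\{a,c} | ·
Bisimilarity quotient blocks:
  B0 = {m0, n0}
  B1 = {m1, n1}
  B2 = {m2, m4, n2, n4}
  B3 = {m5, m6, m8, n5, n6, n8}
  B4 = {m3, n3}
  B5 = {m7, n7}
m0 ∈ B0, n0 ∈ B0 → same block

P ~ Q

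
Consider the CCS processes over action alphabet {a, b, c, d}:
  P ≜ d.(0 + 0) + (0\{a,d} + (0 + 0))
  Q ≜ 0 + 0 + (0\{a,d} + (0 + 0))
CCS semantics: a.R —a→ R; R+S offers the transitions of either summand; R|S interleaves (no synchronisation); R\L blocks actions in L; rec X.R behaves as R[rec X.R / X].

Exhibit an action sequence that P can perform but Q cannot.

P's transition system — 2 states:
  s0 = d.(0 + 0) + (0\{a,d} + (0 + 0)) :: —d→ s1
  s1 = 0 + 0 :: (no moves)
Q's transition system — 1 states:
  t0 = 0 + 0 + (0\{a,d} + (0 + 0)) :: (no moves)
Run σ = ⟨d⟩ on P: start {s0}
  step 1 (d): {s1}
  ✓ P
Run σ = ⟨d⟩ on Q: start {t0}
  step 1 (d): no successor for Q

d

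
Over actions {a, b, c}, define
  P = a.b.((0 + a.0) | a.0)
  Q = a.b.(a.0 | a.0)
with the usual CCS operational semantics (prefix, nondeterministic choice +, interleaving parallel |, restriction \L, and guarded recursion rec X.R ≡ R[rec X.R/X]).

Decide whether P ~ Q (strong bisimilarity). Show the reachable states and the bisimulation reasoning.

P ~ Q

Reachable graph of P (6 states):
  u0 = a.b.((0 + a.0) | a.0) ⊢ —a→ u1
  u1 = b.((0 + a.0) | a.0) ⊢ —b→ u2
  u2 = (0 + a.0) | a.0 ⊢ —a→ u3, —a→ u4
  u3 = (0 + a.0) | 0 ⊢ —a→ u5
  u4 = 0 | a.0 ⊢ —a→ u5
  u5 = 0 | 0 ⊢ deadlocked
Reachable graph of Q (6 states):
  v0 = a.b.(a.0 | a.0) ⊢ —a→ v1
  v1 = b.(a.0 | a.0) ⊢ —b→ v2
  v2 = a.0 | a.0 ⊢ —a→ v3, —a→ v4
  v3 = 0 | a.0 ⊢ —a→ v5
  v4 = a.0 | 0 ⊢ —a→ v5
  v5 = 0 | 0 ⊢ deadlocked
Bisimilarity quotient blocks:
  B0 = {u0, v0}
  B1 = {u1, v1}
  B2 = {u2, v2}
  B3 = {u3, u4, v3, v4}
  B4 = {u5, v5}
u0 ∈ B0, v0 ∈ B0 → same block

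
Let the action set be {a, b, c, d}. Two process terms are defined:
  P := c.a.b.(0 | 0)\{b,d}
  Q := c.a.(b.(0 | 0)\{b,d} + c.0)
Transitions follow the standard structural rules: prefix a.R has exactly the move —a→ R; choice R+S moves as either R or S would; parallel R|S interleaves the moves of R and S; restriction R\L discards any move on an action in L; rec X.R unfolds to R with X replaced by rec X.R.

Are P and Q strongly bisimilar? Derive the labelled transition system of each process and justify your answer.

Reachable graph of P (4 states):
  u0 = c.a.b.(0 | 0)\{b,d} ⊢ --c--▸ u1
  u1 = a.b.(0 | 0)\{b,d} ⊢ --a--▸ u2
  u2 = b.(0 | 0)\{b,d} ⊢ --b--▸ u3
  u3 = (0 | 0)\{b,d} ⊢ (no moves)
Reachable graph of Q (5 states):
  v0 = c.a.(b.(0 | 0)\{b,d} + c.0) ⊢ --c--▸ v1
  v1 = a.(b.(0 | 0)\{b,d} + c.0) ⊢ --a--▸ v2
  v2 = b.(0 | 0)\{b,d} + c.0 ⊢ --b--▸ v3, --c--▸ v4
  v3 = (0 | 0)\{b,d} ⊢ (no moves)
  v4 = 0 ⊢ (no moves)
Coarsest stable partition (strong bisimilarity classes):
  B0 = {u0}
  B1 = {u1}
  B2 = {u2}
  B3 = {u3, v3, v4}
  B4 = {v0}
  B5 = {v1}
  B6 = {v2}
u0 ∈ B0, v0 ∈ B4 → different blocks

P ≁ Q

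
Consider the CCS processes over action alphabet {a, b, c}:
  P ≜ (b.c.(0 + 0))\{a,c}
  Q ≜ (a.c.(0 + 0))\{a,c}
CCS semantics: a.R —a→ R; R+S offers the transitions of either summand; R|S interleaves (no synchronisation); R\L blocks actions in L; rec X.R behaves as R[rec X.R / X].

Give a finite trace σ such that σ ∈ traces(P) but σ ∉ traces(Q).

LTS(P): 2 reachable states
  s0 = (b.c.(0 + 0))\{a,c} has moves ··b··> s1
  s1 = (c.(0 + 0))\{a,c} has moves stopped
LTS(Q): 1 reachable states
  t0 = (a.c.(0 + 0))\{a,c} has moves stopped
Run σ = ⟨b⟩ on P: start {s0}
  step 1 (b): {s1}
  P completes σ.
Run σ = ⟨b⟩ on Q: start {t0}
  step 1 (b): no successor for Q

b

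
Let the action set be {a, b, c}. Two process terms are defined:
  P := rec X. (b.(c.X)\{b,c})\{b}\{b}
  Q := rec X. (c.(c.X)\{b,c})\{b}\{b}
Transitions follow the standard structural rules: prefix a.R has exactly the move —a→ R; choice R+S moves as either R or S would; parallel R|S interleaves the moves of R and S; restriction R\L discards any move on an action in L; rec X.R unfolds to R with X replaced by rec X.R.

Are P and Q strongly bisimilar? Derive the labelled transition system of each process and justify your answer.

LTS(P): 1 reachable states
  m0 = rec X. (b.(c.X)\{b,c})\{b}\{b} has moves ∅
LTS(Q): 2 reachable states
  n0 = rec X. (c.(c.X)\{b,c})\{b}\{b} has moves —c→ n1
  n1 = (c.(rec X. (c.(c.X)\{b,c})\{b}\{b}))\{b,c}\{b}\{b} has moves ∅
Bisimilarity quotient blocks:
  B0 = {m0, n1}
  B1 = {n0}
m0 ∈ B0, n0 ∈ B1 → different blocks

NO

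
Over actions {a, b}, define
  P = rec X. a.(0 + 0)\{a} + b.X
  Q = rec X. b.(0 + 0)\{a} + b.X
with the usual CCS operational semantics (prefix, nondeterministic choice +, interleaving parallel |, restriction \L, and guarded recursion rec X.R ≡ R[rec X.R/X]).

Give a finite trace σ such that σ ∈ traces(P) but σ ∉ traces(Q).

a

Reachable graph of P (2 states):
  s0 = rec X. a.(0 + 0)\{a} + b.X ⊢ ··a··> s1, ··b··> s0
  s1 = (0 + 0)\{a} ⊢ ∅
Reachable graph of Q (2 states):
  t0 = rec X. b.(0 + 0)\{a} + b.X ⊢ ··b··> t0, ··b··> t1
  t1 = (0 + 0)\{a} ⊢ ∅
Executing a from P (initial set {s0}):
  step 1 (a): {s1}
  P completes σ.
Executing a from Q (initial set {t0}):
  step 1 (a): no successor for Q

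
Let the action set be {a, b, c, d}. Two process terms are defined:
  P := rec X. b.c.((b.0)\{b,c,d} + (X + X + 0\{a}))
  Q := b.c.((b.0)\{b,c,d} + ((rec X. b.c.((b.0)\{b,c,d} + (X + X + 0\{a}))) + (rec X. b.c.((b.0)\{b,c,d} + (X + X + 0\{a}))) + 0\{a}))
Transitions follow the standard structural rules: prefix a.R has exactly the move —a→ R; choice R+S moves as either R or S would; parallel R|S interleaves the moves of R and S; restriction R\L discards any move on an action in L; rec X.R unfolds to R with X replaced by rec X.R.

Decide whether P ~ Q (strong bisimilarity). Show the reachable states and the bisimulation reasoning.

P's transition system — 3 states:
  s0 = rec X. b.c.((b.0)\{b,c,d} + (X + X + 0\{a})) ⊢ =b=> s1
  s1 = c.((b.0)\{b,c,d} + ((rec X. b.c.((b.0)\{b,c,d} + (X + X + 0\{a}))) + (rec X. b.c.((b.0)\{b,c,d} + (X + X + 0\{a}))) + 0\{a})) ⊢ =c=> s2
  s2 = (b.0)\{b,c,d} + ((rec X. b.c.((b.0)\{b,c,d} + (X + X + 0\{a}))) + (rec X. b.c.((b.0)\{b,c,d} + (X + X + 0\{a}))) + 0\{a}) ⊢ =b=> s1
Q's transition system — 3 states:
  t0 = b.c.((b.0)\{b,c,d} + ((rec X. b.c.((b.0)\{b,c,d} + (X + X + 0\{a}))) + (rec X. b.c.((b.0)\{b,c,d} + (X + X + 0\{a}))) + 0\{a})) ⊢ =b=> t1
  t1 = c.((b.0)\{b,c,d} + ((rec X. b.c.((b.0)\{b,c,d} + (X + X + 0\{a}))) + (rec X. b.c.((b.0)\{b,c,d} + (X + X + 0\{a}))) + 0\{a})) ⊢ =c=> t2
  t2 = (b.0)\{b,c,d} + ((rec X. b.c.((b.0)\{b,c,d} + (X + X + 0\{a}))) + (rec X. b.c.((b.0)\{b,c,d} + (X + X + 0\{a}))) + 0\{a}) ⊢ =b=> t1
Partition-refinement fixed point:
  B0 = {s0, s2, t0, t2}
  B1 = {s1, t1}
s0 ∈ B0, t0 ∈ B0 → same block

P ~ Q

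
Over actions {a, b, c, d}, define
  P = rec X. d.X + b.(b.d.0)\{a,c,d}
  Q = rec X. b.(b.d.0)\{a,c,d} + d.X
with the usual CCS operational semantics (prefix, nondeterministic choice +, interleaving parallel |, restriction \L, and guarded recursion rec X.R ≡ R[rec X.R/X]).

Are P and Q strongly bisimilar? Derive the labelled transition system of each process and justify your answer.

Reachable graph of P (3 states):
  u0 = rec X. d.X + b.(b.d.0)\{a,c,d} :: =b=> u1, =d=> u0
  u1 = (b.d.0)\{a,c,d} :: =b=> u2
  u2 = (d.0)\{a,c,d} :: deadlocked
Reachable graph of Q (3 states):
  v0 = rec X. b.(b.d.0)\{a,c,d} + d.X :: =b=> v1, =d=> v0
  v1 = (b.d.0)\{a,c,d} :: =b=> v2
  v2 = (d.0)\{a,c,d} :: deadlocked
Partition-refinement fixed point:
  B0 = {u0, v0}
  B1 = {u1, v1}
  B2 = {u2, v2}
u0 ∈ B0, v0 ∈ B0 → same block

YES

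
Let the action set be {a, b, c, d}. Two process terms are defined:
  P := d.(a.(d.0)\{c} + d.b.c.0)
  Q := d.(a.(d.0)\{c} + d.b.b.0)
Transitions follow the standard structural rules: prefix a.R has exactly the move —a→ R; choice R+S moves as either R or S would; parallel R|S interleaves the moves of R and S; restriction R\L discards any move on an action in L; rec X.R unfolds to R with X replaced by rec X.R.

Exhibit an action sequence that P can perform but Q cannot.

Reachable graph of P (7 states):
  m0 = d.(a.(d.0)\{c} + d.b.c.0) | —d→ m1
  m1 = a.(d.0)\{c} + d.b.c.0 | —a→ m2, —d→ m3
  m2 = (d.0)\{c} | —d→ m4
  m3 = b.c.0 | —b→ m5
  m4 = 0\{c} | (no moves)
  m5 = c.0 | —c→ m6
  m6 = 0 | (no moves)
Reachable graph of Q (7 states):
  n0 = d.(a.(d.0)\{c} + d.b.b.0) | —d→ n1
  n1 = a.(d.0)\{c} + d.b.b.0 | —a→ n2, —d→ n3
  n2 = (d.0)\{c} | —d→ n4
  n3 = b.b.0 | —b→ n5
  n4 = 0\{c} | (no moves)
  n5 = b.0 | —b→ n6
  n6 = 0 | (no moves)
Run σ = ⟨ddbc⟩ on P: start {m0}
  after d @ step 1: {m1}
  after d @ step 2: {m3}
  after b @ step 3: {m5}
  after c @ step 4: {m6}
  ✓ P
Run σ = ⟨ddbc⟩ on Q: start {n0}
  after d @ step 1: {n1}
  after d @ step 2: {n3}
  after b @ step 3: {n5}
  after c @ step 4: ∅ (Q stuck)

ddbc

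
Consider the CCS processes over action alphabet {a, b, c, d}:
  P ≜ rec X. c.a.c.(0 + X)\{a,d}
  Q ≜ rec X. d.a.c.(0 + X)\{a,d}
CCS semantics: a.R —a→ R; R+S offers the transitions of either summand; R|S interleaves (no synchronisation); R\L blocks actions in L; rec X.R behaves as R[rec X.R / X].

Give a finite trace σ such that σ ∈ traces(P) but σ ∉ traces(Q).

P's transition system — 5 states:
  s0 = rec X. c.a.c.(0 + X)\{a,d} | =c=> s1
  s1 = a.c.(0 + (rec X. c.a.c.(0 + X)\{a,d}))\{a,d} | =a=> s2
  s2 = c.(0 + (rec X. c.a.c.(0 + X)\{a,d}))\{a,d} | =c=> s3
  s3 = (0 + (rec X. c.a.c.(0 + X)\{a,d}))\{a,d} | =c=> s4
  s4 = (a.c.(0 + (rec X. c.a.c.(0 + X)\{a,d}))\{a,d})\{a,d} | ·
Q's transition system — 4 states:
  t0 = rec X. d.a.c.(0 + X)\{a,d} | =d=> t1
  t1 = a.c.(0 + (rec X. d.a.c.(0 + X)\{a,d}))\{a,d} | =a=> t2
  t2 = c.(0 + (rec X. d.a.c.(0 + X)\{a,d}))\{a,d} | =c=> t3
  t3 = (0 + (rec X. d.a.c.(0 + X)\{a,d}))\{a,d} | ·
Executing c from P (initial set {s0}):
  after c @ step 1: {s1}
  P completes σ.
Executing c from Q (initial set {t0}):
  after c @ step 1: ∅  — Q cannot continue

c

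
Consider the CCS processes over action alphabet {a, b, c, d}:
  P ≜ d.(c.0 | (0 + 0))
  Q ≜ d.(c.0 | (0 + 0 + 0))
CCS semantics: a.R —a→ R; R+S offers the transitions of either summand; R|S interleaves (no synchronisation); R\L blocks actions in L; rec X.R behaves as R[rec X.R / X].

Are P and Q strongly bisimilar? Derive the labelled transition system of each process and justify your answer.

bisimilar

LTS(P): 3 reachable states
  u0 = d.(c.0 | (0 + 0)) | —d→ u1
  u1 = c.0 | (0 + 0) | —c→ u2
  u2 = 0 | (0 + 0) | (no moves)
LTS(Q): 3 reachable states
  v0 = d.(c.0 | (0 + 0 + 0)) | —d→ v1
  v1 = c.0 | (0 + 0 + 0) | —c→ v2
  v2 = 0 | (0 + 0 + 0) | (no moves)
Bisimilarity quotient blocks:
  B0 = {u0, v0}
  B1 = {u1, v1}
  B2 = {u2, v2}
u0 ∈ B0, v0 ∈ B0 → same block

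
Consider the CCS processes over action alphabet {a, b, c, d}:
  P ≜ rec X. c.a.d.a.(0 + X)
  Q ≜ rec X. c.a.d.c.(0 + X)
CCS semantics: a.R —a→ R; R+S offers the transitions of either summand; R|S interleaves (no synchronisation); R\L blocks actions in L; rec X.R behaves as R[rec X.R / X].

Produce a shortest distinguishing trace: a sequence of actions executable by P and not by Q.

Reachable graph of P (5 states):
  m0 = rec X. c.a.d.a.(0 + X) ⊢ --c--▸ m1
  m1 = a.d.a.(0 + (rec X. c.a.d.a.(0 + X))) ⊢ --a--▸ m2
  m2 = d.a.(0 + (rec X. c.a.d.a.(0 + X))) ⊢ --d--▸ m3
  m3 = a.(0 + (rec X. c.a.d.a.(0 + X))) ⊢ --a--▸ m4
  m4 = 0 + (rec X. c.a.d.a.(0 + X)) ⊢ --c--▸ m1
Reachable graph of Q (5 states):
  n0 = rec X. c.a.d.c.(0 + X) ⊢ --c--▸ n1
  n1 = a.d.c.(0 + (rec X. c.a.d.c.(0 + X))) ⊢ --a--▸ n2
  n2 = d.c.(0 + (rec X. c.a.d.c.(0 + X))) ⊢ --d--▸ n3
  n3 = c.(0 + (rec X. c.a.d.c.(0 + X))) ⊢ --c--▸ n4
  n4 = 0 + (rec X. c.a.d.c.(0 + X)) ⊢ --c--▸ n1
Executing cada from P (initial set {m0}):
  after c @ step 1: {m1}
  after a @ step 2: {m2}
  after d @ step 3: {m3}
  after a @ step 4: {m4}
  P completes σ.
Executing cada from Q (initial set {n0}):
  after c @ step 1: {n1}
  after a @ step 2: {n2}
  after d @ step 3: {n3}
  after a @ step 4: ∅ (Q stuck)

cada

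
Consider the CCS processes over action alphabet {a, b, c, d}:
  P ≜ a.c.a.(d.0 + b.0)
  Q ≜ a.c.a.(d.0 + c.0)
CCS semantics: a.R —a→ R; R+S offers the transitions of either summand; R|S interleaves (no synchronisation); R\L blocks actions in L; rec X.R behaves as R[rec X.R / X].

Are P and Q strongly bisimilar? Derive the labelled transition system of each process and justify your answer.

NO

P's transition system — 5 states:
  u0 = a.c.a.(d.0 + b.0) → =a=> u1
  u1 = c.a.(d.0 + b.0) → =c=> u2
  u2 = a.(d.0 + b.0) → =a=> u3
  u3 = d.0 + b.0 → =b=> u4, =d=> u4
  u4 = 0 → stopped
Q's transition system — 5 states:
  v0 = a.c.a.(d.0 + c.0) → =a=> v1
  v1 = c.a.(d.0 + c.0) → =c=> v2
  v2 = a.(d.0 + c.0) → =a=> v3
  v3 = d.0 + c.0 → =c=> v4, =d=> v4
  v4 = 0 → stopped
Coarsest stable partition (strong bisimilarity classes):
  B0 = {u0}
  B1 = {u1}
  B2 = {u2}
  B3 = {u3}
  B4 = {u4, v4}
  B5 = {v0}
  B6 = {v1}
  B7 = {v2}
  B8 = {v3}
u0 ∈ B0, v0 ∈ B5 → different blocks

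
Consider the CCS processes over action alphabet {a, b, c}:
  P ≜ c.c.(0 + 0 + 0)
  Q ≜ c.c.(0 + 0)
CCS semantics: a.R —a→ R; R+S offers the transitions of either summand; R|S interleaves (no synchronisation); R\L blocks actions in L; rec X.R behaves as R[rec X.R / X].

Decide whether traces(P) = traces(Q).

LTS(P): 3 reachable states
  m0 = c.c.(0 + 0 + 0) :: -c-> m1
  m1 = c.(0 + 0 + 0) :: -c-> m2
  m2 = 0 + 0 + 0 :: stopped
LTS(Q): 3 reachable states
  n0 = c.c.(0 + 0) :: -c-> n1
  n1 = c.(0 + 0) :: -c-> n2
  n2 = 0 + 0 :: stopped
Coarsest stable partition (strong bisimilarity classes):
  B0 = {m0, n0}
  B1 = {m1, n1}
  B2 = {m2, n2}
m0 ∈ B0, n0 ∈ B0 → same block
Bisimilar ⇒ trace-equivalent.

traces(P) = traces(Q)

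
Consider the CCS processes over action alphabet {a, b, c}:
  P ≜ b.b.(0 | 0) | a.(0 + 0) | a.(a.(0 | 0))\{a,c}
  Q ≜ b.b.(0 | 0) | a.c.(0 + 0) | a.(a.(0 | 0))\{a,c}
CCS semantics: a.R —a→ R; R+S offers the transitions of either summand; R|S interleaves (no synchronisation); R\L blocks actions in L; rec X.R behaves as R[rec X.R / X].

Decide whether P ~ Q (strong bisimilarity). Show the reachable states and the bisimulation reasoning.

P's transition system — 12 states:
  p0 = b.b.(0 | 0) | a.(0 + 0) | a.(a.(0 | 0))\{a,c} | —a→ p1, —a→ p2, —b→ p3
  p1 = b.b.(0 | 0) | (0 + 0) | a.(a.(0 | 0))\{a,c} | —a→ p4, —b→ p5
  p2 = b.b.(0 | 0) | a.(0 + 0) | (a.(0 | 0))\{a,c} | —a→ p4, —b→ p6
  p3 = b.(0 | 0) | a.(0 + 0) | a.(a.(0 | 0))\{a,c} | —a→ p5, —a→ p6, —b→ p7
  p4 = b.b.(0 | 0) | (0 + 0) | (a.(0 | 0))\{a,c} | —b→ p8
  p5 = b.(0 | 0) | (0 + 0) | a.(a.(0 | 0))\{a,c} | —a→ p8, —b→ p9
  p6 = b.(0 | 0) | a.(0 + 0) | (a.(0 | 0))\{a,c} | —a→ p8, —b→ p10
  p7 = 0 | 0 | a.(0 + 0) | a.(a.(0 | 0))\{a,c} | —a→ p10, —a→ p9
  p8 = b.(0 | 0) | (0 + 0) | (a.(0 | 0))\{a,c} | —b→ p11
  p9 = 0 | 0 | (0 + 0) | a.(a.(0 | 0))\{a,c} | —a→ p11
  p10 = 0 | 0 | a.(0 + 0) | (a.(0 | 0))\{a,c} | —a→ p11
  p11 = 0 | 0 | (0 + 0) | (a.(0 | 0))\{a,c} | ·
Q's transition system — 18 states:
  q0 = b.b.(0 | 0) | a.c.(0 + 0) | a.(a.(0 | 0))\{a,c} | —a→ q1, —a→ q2, —b→ q3
  q1 = b.b.(0 | 0) | a.c.(0 + 0) | (a.(0 | 0))\{a,c} | —a→ q4, —b→ q5
  q2 = b.b.(0 | 0) | c.(0 + 0) | a.(a.(0 | 0))\{a,c} | —a→ q4, —b→ q6, —c→ q7
  q3 = b.(0 | 0) | a.c.(0 + 0) | a.(a.(0 | 0))\{a,c} | —a→ q5, —a→ q6, —b→ q8
  q4 = b.b.(0 | 0) | c.(0 + 0) | (a.(0 | 0))\{a,c} | —b→ q9, —c→ q10
  q5 = b.(0 | 0) | a.c.(0 + 0) | (a.(0 | 0))\{a,c} | —a→ q9, —b→ q11
  q6 = b.(0 | 0) | c.(0 + 0) | a.(a.(0 | 0))\{a,c} | —a→ q9, —b→ q12, —c→ q13
  q7 = b.b.(0 | 0) | (0 + 0) | a.(a.(0 | 0))\{a,c} | —a→ q10, —b→ q13
  q8 = 0 | 0 | a.c.(0 + 0) | a.(a.(0 | 0))\{a,c} | —a→ q11, —a→ q12
  q9 = b.(0 | 0) | c.(0 + 0) | (a.(0 | 0))\{a,c} | —b→ q14, —c→ q15
  q10 = b.b.(0 | 0) | (0 + 0) | (a.(0 | 0))\{a,c} | —b→ q15
  q11 = 0 | 0 | a.c.(0 + 0) | (a.(0 | 0))\{a,c} | —a→ q14
  q12 = 0 | 0 | c.(0 + 0) | a.(a.(0 | 0))\{a,c} | —a→ q14, —c→ q16
  q13 = b.(0 | 0) | (0 + 0) | a.(a.(0 | 0))\{a,c} | —a→ q15, —b→ q16
  q14 = 0 | 0 | c.(0 + 0) | (a.(0 | 0))\{a,c} | —c→ q17
  q15 = b.(0 | 0) | (0 + 0) | (a.(0 | 0))\{a,c} | —b→ q17
  q16 = 0 | 0 | (0 + 0) | a.(a.(0 | 0))\{a,c} | —a→ q17
  q17 = 0 | 0 | (0 + 0) | (a.(0 | 0))\{a,c} | ·
Coarsest stable partition (strong bisimilarity classes):
  B0 = {p0}
  B1 = {p1, p2, q7}
  B2 = {p4, q10}
  B3 = {p8, q15}
  B4 = {p11, q17}
  B5 = {p5, p6, q13}
  B6 = {p10, p9, q16}
  B7 = {p3}
  B8 = {p7}
  B9 = {q0}
  B10 = {q2}
  B11 = {q4}
  B12 = {q9}
  B13 = {q14}
  B14 = {q6}
  B15 = {q12}
  B16 = {q1}
  B17 = {q5}
  B18 = {q11}
  B19 = {q3}
  B20 = {q8}
p0 ∈ B0, q0 ∈ B9 → different blocks

not bisimilar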